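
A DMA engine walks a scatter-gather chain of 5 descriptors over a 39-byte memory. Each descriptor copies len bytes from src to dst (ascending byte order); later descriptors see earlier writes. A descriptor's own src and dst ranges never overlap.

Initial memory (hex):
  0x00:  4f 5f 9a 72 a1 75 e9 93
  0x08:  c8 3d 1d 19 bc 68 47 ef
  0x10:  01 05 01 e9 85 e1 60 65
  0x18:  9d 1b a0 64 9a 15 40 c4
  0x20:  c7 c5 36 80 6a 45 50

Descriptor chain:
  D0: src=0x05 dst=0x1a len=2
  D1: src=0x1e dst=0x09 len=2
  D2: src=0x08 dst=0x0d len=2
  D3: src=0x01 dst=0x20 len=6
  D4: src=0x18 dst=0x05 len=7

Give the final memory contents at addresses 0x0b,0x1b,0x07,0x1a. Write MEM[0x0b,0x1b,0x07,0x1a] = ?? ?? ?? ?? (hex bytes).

[0] 0x05->0x1a len=2 : 75 e9
[1] 0x1e->0x09 len=2 : 40 c4
[2] 0x08->0x0d len=2 : c8 40
[3] 0x01->0x20 len=6 : 5f 9a 72 a1 75 e9
[4] 0x18->0x05 len=7 : 9d 1b 75 e9 9a 15 40
query mem[0x0b]=0x40, mem[0x1b]=0xe9, mem[0x07]=0x75, mem[0x1a]=0x75

MEM[0x0b,0x1b,0x07,0x1a] = 40 e9 75 75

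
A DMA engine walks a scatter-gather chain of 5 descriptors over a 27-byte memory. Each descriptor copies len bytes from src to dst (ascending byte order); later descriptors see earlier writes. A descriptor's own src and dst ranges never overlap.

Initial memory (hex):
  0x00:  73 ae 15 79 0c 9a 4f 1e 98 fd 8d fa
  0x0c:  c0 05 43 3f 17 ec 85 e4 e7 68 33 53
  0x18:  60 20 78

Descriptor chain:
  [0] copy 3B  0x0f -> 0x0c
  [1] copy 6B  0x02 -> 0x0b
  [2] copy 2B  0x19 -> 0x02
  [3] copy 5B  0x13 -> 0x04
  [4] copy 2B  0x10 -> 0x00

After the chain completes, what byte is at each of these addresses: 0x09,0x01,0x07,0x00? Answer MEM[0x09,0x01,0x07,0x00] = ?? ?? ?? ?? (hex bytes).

  after D0: wrote 3B at 0x0c = 3f17ec
  after D1: wrote 6B at 0x0b = 15790c9a4f1e
  after D2: wrote 2B at 0x02 = 2078
  after D3: wrote 5B at 0x04 = e4e7683353
  after D4: wrote 2B at 0x00 = 1eec
query mem[0x09]=0xfd, mem[0x01]=0xec, mem[0x07]=0x33, mem[0x00]=0x1e

MEM[0x09,0x01,0x07,0x00] = fd ec 33 1e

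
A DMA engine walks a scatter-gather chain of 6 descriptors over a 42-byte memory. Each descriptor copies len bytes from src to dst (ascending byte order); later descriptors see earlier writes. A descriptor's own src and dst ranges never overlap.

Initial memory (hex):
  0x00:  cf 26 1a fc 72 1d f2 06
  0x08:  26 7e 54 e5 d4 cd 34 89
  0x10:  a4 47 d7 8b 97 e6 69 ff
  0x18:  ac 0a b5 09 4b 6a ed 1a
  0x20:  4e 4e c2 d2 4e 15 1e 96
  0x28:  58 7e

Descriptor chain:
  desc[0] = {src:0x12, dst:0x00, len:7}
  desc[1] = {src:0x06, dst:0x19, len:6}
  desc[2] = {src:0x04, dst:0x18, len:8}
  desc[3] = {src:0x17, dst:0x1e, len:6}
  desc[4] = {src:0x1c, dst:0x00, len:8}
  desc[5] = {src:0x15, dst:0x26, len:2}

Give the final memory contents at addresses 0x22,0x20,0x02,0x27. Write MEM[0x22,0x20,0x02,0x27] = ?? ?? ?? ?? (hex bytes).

[0] 0x12->0x00 len=7 : d7 8b 97 e6 69 ff ac
[1] 0x06->0x19 len=6 : ac 06 26 7e 54 e5
[2] 0x04->0x18 len=8 : 69 ff ac 06 26 7e 54 e5
[3] 0x17->0x1e len=6 : ff 69 ff ac 06 26
[4] 0x1c->0x00 len=8 : 26 7e ff 69 ff ac 06 26
[5] 0x15->0x26 len=2 : e6 69
query mem[0x22]=0x06, mem[0x20]=0xff, mem[0x02]=0xff, mem[0x27]=0x69

MEM[0x22,0x20,0x02,0x27] = 06 ff ff 69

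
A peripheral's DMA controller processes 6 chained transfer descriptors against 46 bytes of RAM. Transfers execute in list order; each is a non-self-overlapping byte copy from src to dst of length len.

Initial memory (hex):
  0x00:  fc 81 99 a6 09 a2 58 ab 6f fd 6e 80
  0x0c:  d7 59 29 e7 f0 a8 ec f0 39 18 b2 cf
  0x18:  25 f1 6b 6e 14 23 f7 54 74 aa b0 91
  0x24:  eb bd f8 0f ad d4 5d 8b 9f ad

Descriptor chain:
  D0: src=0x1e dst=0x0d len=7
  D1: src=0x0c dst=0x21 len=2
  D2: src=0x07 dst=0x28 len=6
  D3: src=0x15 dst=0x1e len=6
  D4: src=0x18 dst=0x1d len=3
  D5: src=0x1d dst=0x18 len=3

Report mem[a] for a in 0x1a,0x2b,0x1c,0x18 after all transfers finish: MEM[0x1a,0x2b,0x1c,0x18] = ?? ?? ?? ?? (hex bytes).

MEM[0x1a,0x2b,0x1c,0x18] = 6b 6e 14 25

[0] 0x1e->0x0d len=7 : f7 54 74 aa b0 91 eb
[1] 0x0c->0x21 len=2 : d7 f7
[2] 0x07->0x28 len=6 : ab 6f fd 6e 80 d7
[3] 0x15->0x1e len=6 : 18 b2 cf 25 f1 6b
[4] 0x18->0x1d len=3 : 25 f1 6b
[5] 0x1d->0x18 len=3 : 25 f1 6b
query mem[0x1a]=0x6b, mem[0x2b]=0x6e, mem[0x1c]=0x14, mem[0x18]=0x25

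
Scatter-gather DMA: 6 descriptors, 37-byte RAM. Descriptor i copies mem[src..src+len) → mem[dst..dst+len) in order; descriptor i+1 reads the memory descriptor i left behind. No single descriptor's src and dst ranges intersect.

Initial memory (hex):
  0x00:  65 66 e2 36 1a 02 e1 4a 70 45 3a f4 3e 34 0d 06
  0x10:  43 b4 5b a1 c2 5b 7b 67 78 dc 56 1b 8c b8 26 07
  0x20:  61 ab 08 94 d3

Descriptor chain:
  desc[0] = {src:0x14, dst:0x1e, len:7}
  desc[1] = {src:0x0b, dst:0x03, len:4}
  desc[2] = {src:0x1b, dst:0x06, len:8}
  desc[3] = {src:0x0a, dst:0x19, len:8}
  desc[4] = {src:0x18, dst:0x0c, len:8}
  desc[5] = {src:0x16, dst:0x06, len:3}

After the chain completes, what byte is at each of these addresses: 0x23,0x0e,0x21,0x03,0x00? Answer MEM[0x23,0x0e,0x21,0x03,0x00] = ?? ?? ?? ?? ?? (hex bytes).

MEM[0x23,0x0e,0x21,0x03,0x00] = dc 7b 67 f4 65

[0] 0x14->0x1e len=7 : c2 5b 7b 67 78 dc 56
[1] 0x0b->0x03 len=4 : f4 3e 34 0d
[2] 0x1b->0x06 len=8 : 1b 8c b8 c2 5b 7b 67 78
[3] 0x0a->0x19 len=8 : 5b 7b 67 78 0d 06 43 b4
[4] 0x18->0x0c len=8 : 78 5b 7b 67 78 0d 06 43
[5] 0x16->0x06 len=3 : 7b 67 78
query mem[0x23]=0xdc, mem[0x0e]=0x7b, mem[0x21]=0x67, mem[0x03]=0xf4, mem[0x00]=0x65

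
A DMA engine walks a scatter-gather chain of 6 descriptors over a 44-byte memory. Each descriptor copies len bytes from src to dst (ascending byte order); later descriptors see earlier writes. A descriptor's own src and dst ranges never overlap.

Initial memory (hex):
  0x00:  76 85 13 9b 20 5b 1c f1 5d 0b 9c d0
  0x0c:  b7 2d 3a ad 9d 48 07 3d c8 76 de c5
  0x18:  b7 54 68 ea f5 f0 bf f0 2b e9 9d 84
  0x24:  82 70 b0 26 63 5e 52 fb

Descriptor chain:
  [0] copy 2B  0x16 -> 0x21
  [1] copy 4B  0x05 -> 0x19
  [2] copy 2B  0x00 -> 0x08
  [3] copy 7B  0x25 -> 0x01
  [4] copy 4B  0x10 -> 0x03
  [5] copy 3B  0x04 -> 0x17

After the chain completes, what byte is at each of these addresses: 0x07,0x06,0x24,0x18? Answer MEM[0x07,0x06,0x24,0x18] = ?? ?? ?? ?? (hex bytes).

MEM[0x07,0x06,0x24,0x18] = fb 3d 82 07

  after D0: wrote 2B at 0x21 = dec5
  after D1: wrote 4B at 0x19 = 5b1cf15d
  after D2: wrote 2B at 0x08 = 7685
  after D3: wrote 7B at 0x01 = 70b026635e52fb
  after D4: wrote 4B at 0x03 = 9d48073d
  after D5: wrote 3B at 0x17 = 48073d
query mem[0x07]=0xfb, mem[0x06]=0x3d, mem[0x24]=0x82, mem[0x18]=0x07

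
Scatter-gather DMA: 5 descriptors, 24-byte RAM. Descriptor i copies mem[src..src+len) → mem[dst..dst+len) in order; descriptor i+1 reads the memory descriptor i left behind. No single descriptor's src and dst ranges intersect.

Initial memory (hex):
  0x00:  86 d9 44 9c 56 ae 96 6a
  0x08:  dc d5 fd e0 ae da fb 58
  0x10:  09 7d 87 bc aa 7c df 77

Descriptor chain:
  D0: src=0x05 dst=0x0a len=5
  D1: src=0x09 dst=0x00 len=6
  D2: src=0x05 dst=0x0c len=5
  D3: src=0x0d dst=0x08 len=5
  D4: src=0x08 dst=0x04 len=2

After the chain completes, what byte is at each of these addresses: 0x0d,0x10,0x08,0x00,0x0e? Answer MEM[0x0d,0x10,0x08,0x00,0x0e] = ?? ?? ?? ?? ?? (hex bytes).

  after D0: wrote 5B at 0x0a = ae966adcd5
  after D1: wrote 6B at 0x00 = d5ae966adcd5
  after D2: wrote 5B at 0x0c = d5966adcd5
  after D3: wrote 5B at 0x08 = 966adcd57d
  after D4: wrote 2B at 0x04 = 966a
query mem[0x0d]=0x96, mem[0x10]=0xd5, mem[0x08]=0x96, mem[0x00]=0xd5, mem[0x0e]=0x6a

MEM[0x0d,0x10,0x08,0x00,0x0e] = 96 d5 96 d5 6a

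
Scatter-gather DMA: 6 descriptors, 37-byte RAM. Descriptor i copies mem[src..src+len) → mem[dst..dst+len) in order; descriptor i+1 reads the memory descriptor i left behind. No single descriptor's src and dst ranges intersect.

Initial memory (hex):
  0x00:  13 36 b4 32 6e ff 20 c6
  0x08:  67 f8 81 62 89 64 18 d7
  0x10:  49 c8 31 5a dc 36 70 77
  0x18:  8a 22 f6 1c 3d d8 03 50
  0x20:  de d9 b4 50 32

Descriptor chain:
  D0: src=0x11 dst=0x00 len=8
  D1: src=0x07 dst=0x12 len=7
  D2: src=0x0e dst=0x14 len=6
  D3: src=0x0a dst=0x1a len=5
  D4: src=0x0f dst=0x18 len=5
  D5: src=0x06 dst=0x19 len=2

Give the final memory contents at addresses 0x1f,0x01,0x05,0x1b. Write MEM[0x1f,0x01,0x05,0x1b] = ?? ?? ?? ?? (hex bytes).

[0] 0x11->0x00 len=8 : c8 31 5a dc 36 70 77 8a
[1] 0x07->0x12 len=7 : 8a 67 f8 81 62 89 64
[2] 0x0e->0x14 len=6 : 18 d7 49 c8 8a 67
[3] 0x0a->0x1a len=5 : 81 62 89 64 18
[4] 0x0f->0x18 len=5 : d7 49 c8 8a 67
[5] 0x06->0x19 len=2 : 77 8a
query mem[0x1f]=0x50, mem[0x01]=0x31, mem[0x05]=0x70, mem[0x1b]=0x8a

MEM[0x1f,0x01,0x05,0x1b] = 50 31 70 8a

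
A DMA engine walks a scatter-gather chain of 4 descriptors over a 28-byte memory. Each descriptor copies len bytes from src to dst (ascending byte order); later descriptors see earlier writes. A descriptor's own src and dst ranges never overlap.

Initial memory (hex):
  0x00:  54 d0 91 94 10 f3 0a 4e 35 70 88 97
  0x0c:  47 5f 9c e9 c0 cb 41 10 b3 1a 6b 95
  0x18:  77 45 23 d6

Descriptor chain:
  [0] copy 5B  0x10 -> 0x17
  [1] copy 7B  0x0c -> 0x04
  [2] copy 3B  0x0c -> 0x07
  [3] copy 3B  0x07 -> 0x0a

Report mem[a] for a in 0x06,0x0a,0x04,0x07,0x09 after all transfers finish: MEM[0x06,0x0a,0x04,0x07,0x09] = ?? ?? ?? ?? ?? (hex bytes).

D0: mem[0x17..0x1b] <- [c0 cb 41 10 b3]
D1: mem[0x04..0x0a] <- [47 5f 9c e9 c0 cb 41]
D2: mem[0x07..0x09] <- [47 5f 9c]
D3: mem[0x0a..0x0c] <- [47 5f 9c]
query mem[0x06]=0x9c, mem[0x0a]=0x47, mem[0x04]=0x47, mem[0x07]=0x47, mem[0x09]=0x9c

MEM[0x06,0x0a,0x04,0x07,0x09] = 9c 47 47 47 9c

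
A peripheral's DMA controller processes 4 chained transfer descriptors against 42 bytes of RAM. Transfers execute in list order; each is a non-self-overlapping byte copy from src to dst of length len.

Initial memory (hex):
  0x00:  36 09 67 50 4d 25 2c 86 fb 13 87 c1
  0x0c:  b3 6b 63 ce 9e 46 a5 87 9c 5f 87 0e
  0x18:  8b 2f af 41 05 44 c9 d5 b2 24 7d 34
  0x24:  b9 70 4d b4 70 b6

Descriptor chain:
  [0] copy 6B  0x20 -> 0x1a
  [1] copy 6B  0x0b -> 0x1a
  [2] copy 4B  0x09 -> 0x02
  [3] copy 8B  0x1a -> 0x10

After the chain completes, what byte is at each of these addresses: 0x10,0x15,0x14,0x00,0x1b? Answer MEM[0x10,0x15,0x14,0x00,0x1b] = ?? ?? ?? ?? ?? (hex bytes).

  after D0: wrote 6B at 0x1a = b2247d34b970
  after D1: wrote 6B at 0x1a = c1b36b63ce9e
  after D2: wrote 4B at 0x02 = 1387c1b3
  after D3: wrote 8B at 0x10 = c1b36b63ce9eb224
query mem[0x10]=0xc1, mem[0x15]=0x9e, mem[0x14]=0xce, mem[0x00]=0x36, mem[0x1b]=0xb3

MEM[0x10,0x15,0x14,0x00,0x1b] = c1 9e ce 36 b3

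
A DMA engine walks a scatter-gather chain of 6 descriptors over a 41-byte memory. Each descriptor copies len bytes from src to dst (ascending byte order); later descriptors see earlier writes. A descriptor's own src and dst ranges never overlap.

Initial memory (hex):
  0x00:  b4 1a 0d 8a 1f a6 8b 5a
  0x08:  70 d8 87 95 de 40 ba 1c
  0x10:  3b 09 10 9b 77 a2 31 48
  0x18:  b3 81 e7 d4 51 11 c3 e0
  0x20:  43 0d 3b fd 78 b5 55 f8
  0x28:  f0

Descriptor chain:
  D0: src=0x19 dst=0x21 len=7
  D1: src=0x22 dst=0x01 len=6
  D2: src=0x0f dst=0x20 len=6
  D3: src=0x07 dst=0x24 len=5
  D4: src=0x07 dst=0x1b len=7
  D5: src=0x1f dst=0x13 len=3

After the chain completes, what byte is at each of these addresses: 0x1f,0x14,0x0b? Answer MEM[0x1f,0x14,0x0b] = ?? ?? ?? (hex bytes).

MEM[0x1f,0x14,0x0b] = 95 de 95

  after D0: wrote 7B at 0x21 = 81e7d45111c3e0
  after D1: wrote 6B at 0x01 = e7d45111c3e0
  after D2: wrote 6B at 0x20 = 1c3b09109b77
  after D3: wrote 5B at 0x24 = 5a70d88795
  after D4: wrote 7B at 0x1b = 5a70d88795de40
  after D5: wrote 3B at 0x13 = 95de40
query mem[0x1f]=0x95, mem[0x14]=0xde, mem[0x0b]=0x95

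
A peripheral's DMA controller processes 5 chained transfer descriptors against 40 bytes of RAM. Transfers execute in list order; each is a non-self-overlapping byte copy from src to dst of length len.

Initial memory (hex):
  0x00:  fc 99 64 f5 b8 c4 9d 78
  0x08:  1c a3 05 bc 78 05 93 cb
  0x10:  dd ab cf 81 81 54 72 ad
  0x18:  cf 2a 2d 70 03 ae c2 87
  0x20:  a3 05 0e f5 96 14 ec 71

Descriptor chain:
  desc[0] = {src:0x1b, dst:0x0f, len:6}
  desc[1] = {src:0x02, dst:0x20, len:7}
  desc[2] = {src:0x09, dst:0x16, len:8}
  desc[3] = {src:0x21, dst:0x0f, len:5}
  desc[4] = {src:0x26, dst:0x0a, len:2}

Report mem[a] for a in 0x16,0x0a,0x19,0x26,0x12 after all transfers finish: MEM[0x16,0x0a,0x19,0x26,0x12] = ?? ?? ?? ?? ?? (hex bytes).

D0: mem[0x0f..0x14] <- [70 03 ae c2 87 a3]
D1: mem[0x20..0x26] <- [64 f5 b8 c4 9d 78 1c]
D2: mem[0x16..0x1d] <- [a3 05 bc 78 05 93 70 03]
D3: mem[0x0f..0x13] <- [f5 b8 c4 9d 78]
D4: mem[0x0a..0x0b] <- [1c 71]
query mem[0x16]=0xa3, mem[0x0a]=0x1c, mem[0x19]=0x78, mem[0x26]=0x1c, mem[0x12]=0x9d

MEM[0x16,0x0a,0x19,0x26,0x12] = a3 1c 78 1c 9d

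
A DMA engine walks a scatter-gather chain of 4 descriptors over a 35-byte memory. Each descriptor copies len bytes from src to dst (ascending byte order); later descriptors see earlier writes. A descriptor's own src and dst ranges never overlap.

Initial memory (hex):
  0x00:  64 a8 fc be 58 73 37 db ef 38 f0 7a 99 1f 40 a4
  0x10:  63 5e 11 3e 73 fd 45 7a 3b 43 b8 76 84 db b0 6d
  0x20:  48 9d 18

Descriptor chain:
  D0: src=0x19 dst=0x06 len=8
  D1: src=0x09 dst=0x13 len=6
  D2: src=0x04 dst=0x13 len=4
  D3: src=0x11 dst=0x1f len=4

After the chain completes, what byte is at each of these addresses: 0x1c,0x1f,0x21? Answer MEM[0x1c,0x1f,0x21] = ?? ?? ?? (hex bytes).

#0 dst[0x06+8] := {0x43,0xb8,0x76,0x84,0xdb,0xb0,0x6d,0x48}
#1 dst[0x13+6] := {0x84,0xdb,0xb0,0x6d,0x48,0x40}
#2 dst[0x13+4] := {0x58,0x73,0x43,0xb8}
#3 dst[0x1f+4] := {0x5e,0x11,0x58,0x73}
query mem[0x1c]=0x84, mem[0x1f]=0x5e, mem[0x21]=0x58

MEM[0x1c,0x1f,0x21] = 84 5e 58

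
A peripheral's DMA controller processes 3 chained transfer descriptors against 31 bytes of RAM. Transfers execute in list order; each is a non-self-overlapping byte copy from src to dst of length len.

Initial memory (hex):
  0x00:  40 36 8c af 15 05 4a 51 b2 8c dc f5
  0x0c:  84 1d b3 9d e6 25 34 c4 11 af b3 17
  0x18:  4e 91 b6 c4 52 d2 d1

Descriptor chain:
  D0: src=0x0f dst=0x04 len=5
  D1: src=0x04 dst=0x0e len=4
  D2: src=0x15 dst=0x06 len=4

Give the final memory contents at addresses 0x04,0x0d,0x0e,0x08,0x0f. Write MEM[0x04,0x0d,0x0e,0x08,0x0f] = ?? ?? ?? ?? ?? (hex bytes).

[0] 0x0f->0x04 len=5 : 9d e6 25 34 c4
[1] 0x04->0x0e len=4 : 9d e6 25 34
[2] 0x15->0x06 len=4 : af b3 17 4e
query mem[0x04]=0x9d, mem[0x0d]=0x1d, mem[0x0e]=0x9d, mem[0x08]=0x17, mem[0x0f]=0xe6

MEM[0x04,0x0d,0x0e,0x08,0x0f] = 9d 1d 9d 17 e6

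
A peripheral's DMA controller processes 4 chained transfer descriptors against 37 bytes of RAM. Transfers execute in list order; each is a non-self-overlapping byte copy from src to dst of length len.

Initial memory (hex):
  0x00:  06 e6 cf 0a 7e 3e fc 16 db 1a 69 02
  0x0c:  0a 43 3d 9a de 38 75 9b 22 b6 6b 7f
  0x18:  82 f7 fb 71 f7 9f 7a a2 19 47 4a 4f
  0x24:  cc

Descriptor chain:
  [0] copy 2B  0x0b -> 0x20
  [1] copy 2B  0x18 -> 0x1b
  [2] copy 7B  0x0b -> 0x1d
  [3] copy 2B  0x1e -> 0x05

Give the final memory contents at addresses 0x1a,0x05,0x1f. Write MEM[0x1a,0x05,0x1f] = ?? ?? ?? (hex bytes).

MEM[0x1a,0x05,0x1f] = fb 0a 43

[0] 0x0b->0x20 len=2 : 02 0a
[1] 0x18->0x1b len=2 : 82 f7
[2] 0x0b->0x1d len=7 : 02 0a 43 3d 9a de 38
[3] 0x1e->0x05 len=2 : 0a 43
query mem[0x1a]=0xfb, mem[0x05]=0x0a, mem[0x1f]=0x43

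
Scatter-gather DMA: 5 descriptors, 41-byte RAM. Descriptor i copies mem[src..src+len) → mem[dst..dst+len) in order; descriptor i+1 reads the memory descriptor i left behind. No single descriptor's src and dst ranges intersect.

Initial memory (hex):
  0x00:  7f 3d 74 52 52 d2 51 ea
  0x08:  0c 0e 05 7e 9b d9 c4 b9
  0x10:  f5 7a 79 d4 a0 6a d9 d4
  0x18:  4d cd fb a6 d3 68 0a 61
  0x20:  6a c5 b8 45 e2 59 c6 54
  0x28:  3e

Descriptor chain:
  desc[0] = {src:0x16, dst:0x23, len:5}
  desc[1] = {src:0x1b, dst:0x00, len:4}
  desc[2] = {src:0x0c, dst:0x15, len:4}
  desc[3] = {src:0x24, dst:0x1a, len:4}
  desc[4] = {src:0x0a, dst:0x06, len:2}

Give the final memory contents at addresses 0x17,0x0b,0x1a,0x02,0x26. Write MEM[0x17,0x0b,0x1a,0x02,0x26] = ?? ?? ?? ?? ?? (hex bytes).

D0: mem[0x23..0x27] <- [d9 d4 4d cd fb]
D1: mem[0x00..0x03] <- [a6 d3 68 0a]
D2: mem[0x15..0x18] <- [9b d9 c4 b9]
D3: mem[0x1a..0x1d] <- [d4 4d cd fb]
D4: mem[0x06..0x07] <- [05 7e]
query mem[0x17]=0xc4, mem[0x0b]=0x7e, mem[0x1a]=0xd4, mem[0x02]=0x68, mem[0x26]=0xcd

MEM[0x17,0x0b,0x1a,0x02,0x26] = c4 7e d4 68 cd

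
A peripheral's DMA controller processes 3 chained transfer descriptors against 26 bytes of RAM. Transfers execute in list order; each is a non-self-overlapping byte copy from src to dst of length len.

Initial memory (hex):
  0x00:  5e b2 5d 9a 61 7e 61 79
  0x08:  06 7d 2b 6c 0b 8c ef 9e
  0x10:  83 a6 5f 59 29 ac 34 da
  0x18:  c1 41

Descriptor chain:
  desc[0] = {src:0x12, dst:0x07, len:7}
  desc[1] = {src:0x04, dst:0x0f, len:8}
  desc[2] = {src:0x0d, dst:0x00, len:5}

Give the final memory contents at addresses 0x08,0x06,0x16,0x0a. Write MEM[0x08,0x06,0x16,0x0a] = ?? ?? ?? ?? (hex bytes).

  after D0: wrote 7B at 0x07 = 5f5929ac34dac1
  after D1: wrote 8B at 0x0f = 617e615f5929ac34
  after D2: wrote 5B at 0x00 = c1ef617e61
query mem[0x08]=0x59, mem[0x06]=0x61, mem[0x16]=0x34, mem[0x0a]=0xac

MEM[0x08,0x06,0x16,0x0a] = 59 61 34 ac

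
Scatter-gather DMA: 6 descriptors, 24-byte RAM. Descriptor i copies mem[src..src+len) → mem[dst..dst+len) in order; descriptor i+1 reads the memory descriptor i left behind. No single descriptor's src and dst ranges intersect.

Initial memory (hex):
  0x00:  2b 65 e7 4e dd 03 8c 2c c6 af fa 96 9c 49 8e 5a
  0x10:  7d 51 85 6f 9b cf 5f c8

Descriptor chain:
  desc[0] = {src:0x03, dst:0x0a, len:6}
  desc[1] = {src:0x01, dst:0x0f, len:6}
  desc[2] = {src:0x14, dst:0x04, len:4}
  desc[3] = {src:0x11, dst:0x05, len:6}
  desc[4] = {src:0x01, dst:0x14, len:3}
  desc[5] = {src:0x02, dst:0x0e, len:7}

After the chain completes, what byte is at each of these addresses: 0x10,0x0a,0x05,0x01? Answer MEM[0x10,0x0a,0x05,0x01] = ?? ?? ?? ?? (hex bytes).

MEM[0x10,0x0a,0x05,0x01] = 8c 5f 4e 65

#0 dst[0x0a+6] := {0x4e,0xdd,0x03,0x8c,0x2c,0xc6}
#1 dst[0x0f+6] := {0x65,0xe7,0x4e,0xdd,0x03,0x8c}
#2 dst[0x04+4] := {0x8c,0xcf,0x5f,0xc8}
#3 dst[0x05+6] := {0x4e,0xdd,0x03,0x8c,0xcf,0x5f}
#4 dst[0x14+3] := {0x65,0xe7,0x4e}
#5 dst[0x0e+7] := {0xe7,0x4e,0x8c,0x4e,0xdd,0x03,0x8c}
query mem[0x10]=0x8c, mem[0x0a]=0x5f, mem[0x05]=0x4e, mem[0x01]=0x65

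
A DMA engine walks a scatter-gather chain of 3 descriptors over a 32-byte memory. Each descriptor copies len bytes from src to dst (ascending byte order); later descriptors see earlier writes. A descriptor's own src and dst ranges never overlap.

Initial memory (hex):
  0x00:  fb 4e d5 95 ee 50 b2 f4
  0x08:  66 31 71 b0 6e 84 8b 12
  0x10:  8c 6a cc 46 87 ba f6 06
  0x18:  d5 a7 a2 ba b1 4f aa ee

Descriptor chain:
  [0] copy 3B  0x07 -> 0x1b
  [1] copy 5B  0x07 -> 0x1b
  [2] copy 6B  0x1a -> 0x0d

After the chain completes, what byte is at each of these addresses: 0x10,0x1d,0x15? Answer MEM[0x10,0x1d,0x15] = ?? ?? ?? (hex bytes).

D0: mem[0x1b..0x1d] <- [f4 66 31]
D1: mem[0x1b..0x1f] <- [f4 66 31 71 b0]
D2: mem[0x0d..0x12] <- [a2 f4 66 31 71 b0]
query mem[0x10]=0x31, mem[0x1d]=0x31, mem[0x15]=0xba

MEM[0x10,0x1d,0x15] = 31 31 ba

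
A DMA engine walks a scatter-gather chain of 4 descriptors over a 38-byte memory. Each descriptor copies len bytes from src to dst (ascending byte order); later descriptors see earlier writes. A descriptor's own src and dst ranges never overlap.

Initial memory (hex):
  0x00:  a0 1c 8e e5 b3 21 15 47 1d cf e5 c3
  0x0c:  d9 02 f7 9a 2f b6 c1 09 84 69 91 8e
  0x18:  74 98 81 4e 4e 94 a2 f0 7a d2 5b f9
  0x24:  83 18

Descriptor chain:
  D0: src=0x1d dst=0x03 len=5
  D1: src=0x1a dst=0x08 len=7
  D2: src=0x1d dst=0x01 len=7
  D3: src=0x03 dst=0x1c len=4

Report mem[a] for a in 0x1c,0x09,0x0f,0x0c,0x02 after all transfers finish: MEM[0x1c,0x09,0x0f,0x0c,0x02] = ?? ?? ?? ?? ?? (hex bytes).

MEM[0x1c,0x09,0x0f,0x0c,0x02] = f0 4e 9a a2 a2

D0: mem[0x03..0x07] <- [94 a2 f0 7a d2]
D1: mem[0x08..0x0e] <- [81 4e 4e 94 a2 f0 7a]
D2: mem[0x01..0x07] <- [94 a2 f0 7a d2 5b f9]
D3: mem[0x1c..0x1f] <- [f0 7a d2 5b]
query mem[0x1c]=0xf0, mem[0x09]=0x4e, mem[0x0f]=0x9a, mem[0x0c]=0xa2, mem[0x02]=0xa2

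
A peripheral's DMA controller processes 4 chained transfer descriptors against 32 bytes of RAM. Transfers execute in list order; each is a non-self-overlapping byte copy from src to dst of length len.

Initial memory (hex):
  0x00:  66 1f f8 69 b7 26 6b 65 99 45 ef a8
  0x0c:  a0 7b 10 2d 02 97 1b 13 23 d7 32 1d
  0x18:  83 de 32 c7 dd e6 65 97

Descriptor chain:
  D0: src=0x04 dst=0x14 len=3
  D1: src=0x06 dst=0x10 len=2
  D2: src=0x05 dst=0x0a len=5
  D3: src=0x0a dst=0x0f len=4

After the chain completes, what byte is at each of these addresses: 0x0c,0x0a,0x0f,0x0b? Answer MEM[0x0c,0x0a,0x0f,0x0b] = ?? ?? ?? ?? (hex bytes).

D0: mem[0x14..0x16] <- [b7 26 6b]
D1: mem[0x10..0x11] <- [6b 65]
D2: mem[0x0a..0x0e] <- [26 6b 65 99 45]
D3: mem[0x0f..0x12] <- [26 6b 65 99]
query mem[0x0c]=0x65, mem[0x0a]=0x26, mem[0x0f]=0x26, mem[0x0b]=0x6b

MEM[0x0c,0x0a,0x0f,0x0b] = 65 26 26 6b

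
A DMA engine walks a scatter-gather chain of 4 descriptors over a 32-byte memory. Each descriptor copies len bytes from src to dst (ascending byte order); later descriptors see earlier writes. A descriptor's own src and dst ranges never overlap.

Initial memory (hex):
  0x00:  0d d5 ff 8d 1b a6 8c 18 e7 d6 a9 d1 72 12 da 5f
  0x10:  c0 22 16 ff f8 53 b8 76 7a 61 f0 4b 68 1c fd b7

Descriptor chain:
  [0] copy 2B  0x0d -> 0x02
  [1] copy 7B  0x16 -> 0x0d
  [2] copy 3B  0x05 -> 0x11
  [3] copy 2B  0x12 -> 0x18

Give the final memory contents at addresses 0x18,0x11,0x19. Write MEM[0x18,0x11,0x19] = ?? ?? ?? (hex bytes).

  after D0: wrote 2B at 0x02 = 12da
  after D1: wrote 7B at 0x0d = b8767a61f04b68
  after D2: wrote 3B at 0x11 = a68c18
  after D3: wrote 2B at 0x18 = 8c18
query mem[0x18]=0x8c, mem[0x11]=0xa6, mem[0x19]=0x18

MEM[0x18,0x11,0x19] = 8c a6 18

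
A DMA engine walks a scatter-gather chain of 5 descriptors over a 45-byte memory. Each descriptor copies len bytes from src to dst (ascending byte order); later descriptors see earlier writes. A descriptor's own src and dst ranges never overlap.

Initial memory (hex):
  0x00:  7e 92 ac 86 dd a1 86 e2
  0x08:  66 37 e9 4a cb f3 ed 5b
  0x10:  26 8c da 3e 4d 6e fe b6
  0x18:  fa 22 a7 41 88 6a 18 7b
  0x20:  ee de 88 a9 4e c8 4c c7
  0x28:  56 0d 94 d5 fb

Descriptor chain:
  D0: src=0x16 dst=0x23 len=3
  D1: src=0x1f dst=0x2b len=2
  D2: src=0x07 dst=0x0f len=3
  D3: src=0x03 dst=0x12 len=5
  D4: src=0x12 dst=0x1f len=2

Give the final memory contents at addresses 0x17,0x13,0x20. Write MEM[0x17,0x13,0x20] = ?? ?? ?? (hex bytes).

#0 dst[0x23+3] := {0xfe,0xb6,0xfa}
#1 dst[0x2b+2] := {0x7b,0xee}
#2 dst[0x0f+3] := {0xe2,0x66,0x37}
#3 dst[0x12+5] := {0x86,0xdd,0xa1,0x86,0xe2}
#4 dst[0x1f+2] := {0x86,0xdd}
query mem[0x17]=0xb6, mem[0x13]=0xdd, mem[0x20]=0xdd

MEM[0x17,0x13,0x20] = b6 dd dd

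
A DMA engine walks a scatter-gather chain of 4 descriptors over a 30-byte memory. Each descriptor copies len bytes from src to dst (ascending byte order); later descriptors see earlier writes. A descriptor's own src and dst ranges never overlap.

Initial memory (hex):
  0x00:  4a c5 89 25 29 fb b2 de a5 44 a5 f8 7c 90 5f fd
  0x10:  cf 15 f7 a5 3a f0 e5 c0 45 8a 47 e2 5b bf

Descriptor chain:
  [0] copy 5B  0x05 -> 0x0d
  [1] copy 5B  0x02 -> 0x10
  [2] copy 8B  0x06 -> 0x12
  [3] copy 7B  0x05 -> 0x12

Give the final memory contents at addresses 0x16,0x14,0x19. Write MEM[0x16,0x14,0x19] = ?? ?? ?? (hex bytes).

#0 dst[0x0d+5] := {0xfb,0xb2,0xde,0xa5,0x44}
#1 dst[0x10+5] := {0x89,0x25,0x29,0xfb,0xb2}
#2 dst[0x12+8] := {0xb2,0xde,0xa5,0x44,0xa5,0xf8,0x7c,0xfb}
#3 dst[0x12+7] := {0xfb,0xb2,0xde,0xa5,0x44,0xa5,0xf8}
query mem[0x16]=0x44, mem[0x14]=0xde, mem[0x19]=0xfb

MEM[0x16,0x14,0x19] = 44 de fb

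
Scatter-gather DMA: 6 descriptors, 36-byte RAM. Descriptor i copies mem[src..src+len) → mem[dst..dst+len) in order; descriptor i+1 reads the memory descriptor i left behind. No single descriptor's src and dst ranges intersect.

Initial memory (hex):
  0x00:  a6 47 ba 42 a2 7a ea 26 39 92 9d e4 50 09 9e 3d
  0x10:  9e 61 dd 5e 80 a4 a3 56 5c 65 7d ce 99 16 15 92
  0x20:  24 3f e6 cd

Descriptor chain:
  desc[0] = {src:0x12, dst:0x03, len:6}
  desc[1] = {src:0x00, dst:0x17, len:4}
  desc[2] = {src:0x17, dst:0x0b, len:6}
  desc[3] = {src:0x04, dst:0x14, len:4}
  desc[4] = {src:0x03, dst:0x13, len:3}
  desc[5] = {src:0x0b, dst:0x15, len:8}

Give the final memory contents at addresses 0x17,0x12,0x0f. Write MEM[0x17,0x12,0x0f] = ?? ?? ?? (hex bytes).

#0 dst[0x03+6] := {0xdd,0x5e,0x80,0xa4,0xa3,0x56}
#1 dst[0x17+4] := {0xa6,0x47,0xba,0xdd}
#2 dst[0x0b+6] := {0xa6,0x47,0xba,0xdd,0xce,0x99}
#3 dst[0x14+4] := {0x5e,0x80,0xa4,0xa3}
#4 dst[0x13+3] := {0xdd,0x5e,0x80}
#5 dst[0x15+8] := {0xa6,0x47,0xba,0xdd,0xce,0x99,0x61,0xdd}
query mem[0x17]=0xba, mem[0x12]=0xdd, mem[0x0f]=0xce

MEM[0x17,0x12,0x0f] = ba dd ce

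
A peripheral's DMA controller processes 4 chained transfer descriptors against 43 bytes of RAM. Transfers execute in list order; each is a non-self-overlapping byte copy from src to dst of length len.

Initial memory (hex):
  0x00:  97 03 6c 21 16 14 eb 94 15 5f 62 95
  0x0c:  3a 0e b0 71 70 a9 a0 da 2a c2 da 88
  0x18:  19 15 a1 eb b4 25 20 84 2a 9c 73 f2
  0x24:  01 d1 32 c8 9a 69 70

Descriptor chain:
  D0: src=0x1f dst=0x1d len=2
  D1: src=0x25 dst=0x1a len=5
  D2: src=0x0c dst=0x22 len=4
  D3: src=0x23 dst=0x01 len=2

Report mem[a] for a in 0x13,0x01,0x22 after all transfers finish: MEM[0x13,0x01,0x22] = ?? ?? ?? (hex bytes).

  after D0: wrote 2B at 0x1d = 842a
  after D1: wrote 5B at 0x1a = d132c89a69
  after D2: wrote 4B at 0x22 = 3a0eb071
  after D3: wrote 2B at 0x01 = 0eb0
query mem[0x13]=0xda, mem[0x01]=0x0e, mem[0x22]=0x3a

MEM[0x13,0x01,0x22] = da 0e 3a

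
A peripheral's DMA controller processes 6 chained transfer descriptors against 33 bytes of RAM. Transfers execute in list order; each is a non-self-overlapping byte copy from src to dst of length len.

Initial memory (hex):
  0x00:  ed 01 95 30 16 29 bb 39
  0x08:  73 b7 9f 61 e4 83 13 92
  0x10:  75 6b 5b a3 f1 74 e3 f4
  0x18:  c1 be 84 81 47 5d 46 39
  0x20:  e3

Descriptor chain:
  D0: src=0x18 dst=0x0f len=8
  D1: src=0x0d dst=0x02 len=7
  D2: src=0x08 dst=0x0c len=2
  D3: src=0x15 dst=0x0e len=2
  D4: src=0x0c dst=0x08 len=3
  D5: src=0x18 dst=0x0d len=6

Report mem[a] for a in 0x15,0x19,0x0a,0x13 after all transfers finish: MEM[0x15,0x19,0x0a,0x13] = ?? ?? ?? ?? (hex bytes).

  after D0: wrote 8B at 0x0f = c1be8481475d4639
  after D1: wrote 7B at 0x02 = 8313c1be848147
  after D2: wrote 2B at 0x0c = 47b7
  after D3: wrote 2B at 0x0e = 4639
  after D4: wrote 3B at 0x08 = 47b746
  after D5: wrote 6B at 0x0d = c1be8481475d
query mem[0x15]=0x46, mem[0x19]=0xbe, mem[0x0a]=0x46, mem[0x13]=0x47

MEM[0x15,0x19,0x0a,0x13] = 46 be 46 47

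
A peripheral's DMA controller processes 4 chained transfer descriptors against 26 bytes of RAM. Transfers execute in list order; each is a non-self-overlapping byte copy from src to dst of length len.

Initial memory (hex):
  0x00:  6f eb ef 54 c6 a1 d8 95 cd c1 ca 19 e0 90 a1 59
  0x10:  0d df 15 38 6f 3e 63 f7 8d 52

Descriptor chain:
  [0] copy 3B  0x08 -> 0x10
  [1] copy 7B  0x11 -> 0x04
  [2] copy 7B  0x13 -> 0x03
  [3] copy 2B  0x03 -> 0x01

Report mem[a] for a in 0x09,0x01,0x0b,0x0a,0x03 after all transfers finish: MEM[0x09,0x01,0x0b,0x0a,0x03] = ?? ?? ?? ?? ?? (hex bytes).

[0] 0x08->0x10 len=3 : cd c1 ca
[1] 0x11->0x04 len=7 : c1 ca 38 6f 3e 63 f7
[2] 0x13->0x03 len=7 : 38 6f 3e 63 f7 8d 52
[3] 0x03->0x01 len=2 : 38 6f
query mem[0x09]=0x52, mem[0x01]=0x38, mem[0x0b]=0x19, mem[0x0a]=0xf7, mem[0x03]=0x38

MEM[0x09,0x01,0x0b,0x0a,0x03] = 52 38 19 f7 38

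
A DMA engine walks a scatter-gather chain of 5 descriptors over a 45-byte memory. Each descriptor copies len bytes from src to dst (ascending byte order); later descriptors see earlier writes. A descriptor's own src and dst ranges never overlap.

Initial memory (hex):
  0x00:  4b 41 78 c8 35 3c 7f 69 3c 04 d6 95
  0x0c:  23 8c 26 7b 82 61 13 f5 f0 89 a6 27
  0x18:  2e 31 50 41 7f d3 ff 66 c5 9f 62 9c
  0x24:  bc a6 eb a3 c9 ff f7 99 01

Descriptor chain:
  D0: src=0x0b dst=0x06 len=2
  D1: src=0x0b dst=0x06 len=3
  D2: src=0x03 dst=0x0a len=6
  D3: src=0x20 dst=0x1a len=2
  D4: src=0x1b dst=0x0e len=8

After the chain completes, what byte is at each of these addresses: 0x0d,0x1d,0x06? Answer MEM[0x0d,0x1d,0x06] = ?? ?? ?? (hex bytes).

D0: mem[0x06..0x07] <- [95 23]
D1: mem[0x06..0x08] <- [95 23 8c]
D2: mem[0x0a..0x0f] <- [c8 35 3c 95 23 8c]
D3: mem[0x1a..0x1b] <- [c5 9f]
D4: mem[0x0e..0x15] <- [9f 7f d3 ff 66 c5 9f 62]
query mem[0x0d]=0x95, mem[0x1d]=0xd3, mem[0x06]=0x95

MEM[0x0d,0x1d,0x06] = 95 d3 95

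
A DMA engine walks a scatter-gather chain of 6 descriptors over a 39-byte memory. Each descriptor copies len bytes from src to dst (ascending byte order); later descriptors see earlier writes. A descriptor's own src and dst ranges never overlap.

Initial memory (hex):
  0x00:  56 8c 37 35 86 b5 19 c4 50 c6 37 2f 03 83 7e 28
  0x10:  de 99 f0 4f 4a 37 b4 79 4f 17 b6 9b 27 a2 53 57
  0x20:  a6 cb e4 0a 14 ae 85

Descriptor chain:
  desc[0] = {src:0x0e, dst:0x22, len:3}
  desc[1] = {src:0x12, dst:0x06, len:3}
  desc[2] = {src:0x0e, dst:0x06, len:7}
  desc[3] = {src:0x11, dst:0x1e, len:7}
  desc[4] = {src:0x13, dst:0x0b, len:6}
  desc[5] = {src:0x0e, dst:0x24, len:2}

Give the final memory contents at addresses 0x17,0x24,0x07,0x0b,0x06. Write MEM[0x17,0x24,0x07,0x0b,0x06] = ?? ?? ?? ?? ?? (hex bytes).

#0 dst[0x22+3] := {0x7e,0x28,0xde}
#1 dst[0x06+3] := {0xf0,0x4f,0x4a}
#2 dst[0x06+7] := {0x7e,0x28,0xde,0x99,0xf0,0x4f,0x4a}
#3 dst[0x1e+7] := {0x99,0xf0,0x4f,0x4a,0x37,0xb4,0x79}
#4 dst[0x0b+6] := {0x4f,0x4a,0x37,0xb4,0x79,0x4f}
#5 dst[0x24+2] := {0xb4,0x79}
query mem[0x17]=0x79, mem[0x24]=0xb4, mem[0x07]=0x28, mem[0x0b]=0x4f, mem[0x06]=0x7e

MEM[0x17,0x24,0x07,0x0b,0x06] = 79 b4 28 4f 7e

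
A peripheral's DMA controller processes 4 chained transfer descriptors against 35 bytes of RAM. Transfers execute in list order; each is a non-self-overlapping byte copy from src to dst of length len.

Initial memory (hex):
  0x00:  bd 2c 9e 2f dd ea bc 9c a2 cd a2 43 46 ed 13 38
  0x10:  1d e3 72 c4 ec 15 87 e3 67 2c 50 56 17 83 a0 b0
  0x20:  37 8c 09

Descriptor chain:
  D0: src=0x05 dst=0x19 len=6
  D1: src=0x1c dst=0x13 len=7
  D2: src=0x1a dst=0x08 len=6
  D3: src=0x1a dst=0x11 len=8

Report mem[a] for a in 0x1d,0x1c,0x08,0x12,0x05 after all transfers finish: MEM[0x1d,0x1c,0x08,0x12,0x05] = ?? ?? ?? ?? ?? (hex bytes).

MEM[0x1d,0x1c,0x08,0x12,0x05] = cd a2 bc 9c ea

#0 dst[0x19+6] := {0xea,0xbc,0x9c,0xa2,0xcd,0xa2}
#1 dst[0x13+7] := {0xa2,0xcd,0xa2,0xb0,0x37,0x8c,0x09}
#2 dst[0x08+6] := {0xbc,0x9c,0xa2,0xcd,0xa2,0xb0}
#3 dst[0x11+8] := {0xbc,0x9c,0xa2,0xcd,0xa2,0xb0,0x37,0x8c}
query mem[0x1d]=0xcd, mem[0x1c]=0xa2, mem[0x08]=0xbc, mem[0x12]=0x9c, mem[0x05]=0xea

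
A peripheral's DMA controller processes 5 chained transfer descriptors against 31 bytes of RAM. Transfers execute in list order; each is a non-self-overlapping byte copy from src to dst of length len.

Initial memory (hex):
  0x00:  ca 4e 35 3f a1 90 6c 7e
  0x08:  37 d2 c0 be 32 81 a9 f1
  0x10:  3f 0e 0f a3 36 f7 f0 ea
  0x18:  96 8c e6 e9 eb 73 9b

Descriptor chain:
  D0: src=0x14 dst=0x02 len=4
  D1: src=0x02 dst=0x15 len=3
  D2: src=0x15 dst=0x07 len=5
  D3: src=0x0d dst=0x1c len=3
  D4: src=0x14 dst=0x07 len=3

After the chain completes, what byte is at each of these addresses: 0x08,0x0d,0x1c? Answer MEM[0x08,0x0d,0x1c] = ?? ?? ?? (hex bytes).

MEM[0x08,0x0d,0x1c] = 36 81 81

[0] 0x14->0x02 len=4 : 36 f7 f0 ea
[1] 0x02->0x15 len=3 : 36 f7 f0
[2] 0x15->0x07 len=5 : 36 f7 f0 96 8c
[3] 0x0d->0x1c len=3 : 81 a9 f1
[4] 0x14->0x07 len=3 : 36 36 f7
query mem[0x08]=0x36, mem[0x0d]=0x81, mem[0x1c]=0x81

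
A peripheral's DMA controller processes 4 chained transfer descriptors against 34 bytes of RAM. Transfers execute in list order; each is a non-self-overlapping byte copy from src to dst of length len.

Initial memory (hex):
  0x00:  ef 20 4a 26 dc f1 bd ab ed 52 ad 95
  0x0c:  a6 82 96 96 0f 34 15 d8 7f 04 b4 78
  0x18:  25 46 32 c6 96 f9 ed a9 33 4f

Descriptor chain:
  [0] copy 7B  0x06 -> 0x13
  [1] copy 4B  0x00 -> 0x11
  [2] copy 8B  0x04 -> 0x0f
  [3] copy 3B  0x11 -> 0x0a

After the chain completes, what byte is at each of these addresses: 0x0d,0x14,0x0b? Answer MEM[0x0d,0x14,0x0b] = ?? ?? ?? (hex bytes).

#0 dst[0x13+7] := {0xbd,0xab,0xed,0x52,0xad,0x95,0xa6}
#1 dst[0x11+4] := {0xef,0x20,0x4a,0x26}
#2 dst[0x0f+8] := {0xdc,0xf1,0xbd,0xab,0xed,0x52,0xad,0x95}
#3 dst[0x0a+3] := {0xbd,0xab,0xed}
query mem[0x0d]=0x82, mem[0x14]=0x52, mem[0x0b]=0xab

MEM[0x0d,0x14,0x0b] = 82 52 ab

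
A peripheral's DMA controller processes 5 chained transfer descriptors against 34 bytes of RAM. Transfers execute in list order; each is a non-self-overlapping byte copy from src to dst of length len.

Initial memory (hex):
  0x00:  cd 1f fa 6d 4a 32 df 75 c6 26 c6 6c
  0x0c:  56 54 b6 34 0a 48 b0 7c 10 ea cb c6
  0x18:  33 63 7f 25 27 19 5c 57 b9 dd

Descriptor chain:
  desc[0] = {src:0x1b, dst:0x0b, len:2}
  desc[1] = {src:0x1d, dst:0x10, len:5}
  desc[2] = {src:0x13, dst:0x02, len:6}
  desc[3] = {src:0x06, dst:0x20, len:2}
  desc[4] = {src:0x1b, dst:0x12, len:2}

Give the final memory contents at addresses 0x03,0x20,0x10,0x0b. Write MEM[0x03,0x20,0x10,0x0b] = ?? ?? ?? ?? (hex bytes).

MEM[0x03,0x20,0x10,0x0b] = dd c6 19 25

[0] 0x1b->0x0b len=2 : 25 27
[1] 0x1d->0x10 len=5 : 19 5c 57 b9 dd
[2] 0x13->0x02 len=6 : b9 dd ea cb c6 33
[3] 0x06->0x20 len=2 : c6 33
[4] 0x1b->0x12 len=2 : 25 27
query mem[0x03]=0xdd, mem[0x20]=0xc6, mem[0x10]=0x19, mem[0x0b]=0x25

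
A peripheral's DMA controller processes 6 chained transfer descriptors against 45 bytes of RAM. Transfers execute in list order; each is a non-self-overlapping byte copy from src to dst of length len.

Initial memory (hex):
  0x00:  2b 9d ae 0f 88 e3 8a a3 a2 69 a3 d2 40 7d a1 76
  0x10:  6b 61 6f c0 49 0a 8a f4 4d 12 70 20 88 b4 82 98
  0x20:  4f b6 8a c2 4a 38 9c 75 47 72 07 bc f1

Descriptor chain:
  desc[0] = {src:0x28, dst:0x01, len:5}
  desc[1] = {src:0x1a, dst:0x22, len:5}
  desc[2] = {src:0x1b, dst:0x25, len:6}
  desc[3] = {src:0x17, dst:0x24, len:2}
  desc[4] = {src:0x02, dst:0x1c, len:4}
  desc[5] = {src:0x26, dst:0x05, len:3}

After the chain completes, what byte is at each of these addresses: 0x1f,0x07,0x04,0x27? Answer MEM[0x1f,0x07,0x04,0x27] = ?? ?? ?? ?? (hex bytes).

  after D0: wrote 5B at 0x01 = 477207bcf1
  after D1: wrote 5B at 0x22 = 702088b482
  after D2: wrote 6B at 0x25 = 2088b482984f
  after D3: wrote 2B at 0x24 = f44d
  after D4: wrote 4B at 0x1c = 7207bcf1
  after D5: wrote 3B at 0x05 = 88b482
query mem[0x1f]=0xf1, mem[0x07]=0x82, mem[0x04]=0xbc, mem[0x27]=0xb4

MEM[0x1f,0x07,0x04,0x27] = f1 82 bc b4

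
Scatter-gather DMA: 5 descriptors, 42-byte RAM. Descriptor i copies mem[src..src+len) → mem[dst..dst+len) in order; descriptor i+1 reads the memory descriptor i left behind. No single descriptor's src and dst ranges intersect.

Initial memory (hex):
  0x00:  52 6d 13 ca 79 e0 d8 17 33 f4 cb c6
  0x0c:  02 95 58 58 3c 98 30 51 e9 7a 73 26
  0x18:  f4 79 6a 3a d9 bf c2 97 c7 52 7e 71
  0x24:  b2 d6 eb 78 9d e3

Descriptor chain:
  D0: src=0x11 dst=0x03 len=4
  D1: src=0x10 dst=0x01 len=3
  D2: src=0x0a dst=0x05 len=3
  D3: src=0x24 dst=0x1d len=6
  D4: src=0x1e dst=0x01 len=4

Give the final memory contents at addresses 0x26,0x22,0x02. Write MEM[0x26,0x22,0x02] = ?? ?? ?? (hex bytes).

[0] 0x11->0x03 len=4 : 98 30 51 e9
[1] 0x10->0x01 len=3 : 3c 98 30
[2] 0x0a->0x05 len=3 : cb c6 02
[3] 0x24->0x1d len=6 : b2 d6 eb 78 9d e3
[4] 0x1e->0x01 len=4 : d6 eb 78 9d
query mem[0x26]=0xeb, mem[0x22]=0xe3, mem[0x02]=0xeb

MEM[0x26,0x22,0x02] = eb e3 eb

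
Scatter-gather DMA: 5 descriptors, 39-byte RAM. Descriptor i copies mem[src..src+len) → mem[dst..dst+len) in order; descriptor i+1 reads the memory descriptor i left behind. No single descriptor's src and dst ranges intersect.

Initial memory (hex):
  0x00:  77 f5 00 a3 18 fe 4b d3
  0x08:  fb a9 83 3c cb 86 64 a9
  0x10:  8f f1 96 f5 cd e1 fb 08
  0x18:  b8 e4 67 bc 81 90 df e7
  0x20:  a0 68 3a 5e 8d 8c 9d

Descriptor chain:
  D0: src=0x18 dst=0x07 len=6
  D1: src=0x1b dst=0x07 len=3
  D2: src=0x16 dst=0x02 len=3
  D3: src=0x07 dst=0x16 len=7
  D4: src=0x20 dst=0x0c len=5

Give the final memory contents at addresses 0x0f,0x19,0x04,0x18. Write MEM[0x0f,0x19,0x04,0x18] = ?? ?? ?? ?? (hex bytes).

[0] 0x18->0x07 len=6 : b8 e4 67 bc 81 90
[1] 0x1b->0x07 len=3 : bc 81 90
[2] 0x16->0x02 len=3 : fb 08 b8
[3] 0x07->0x16 len=7 : bc 81 90 bc 81 90 86
[4] 0x20->0x0c len=5 : a0 68 3a 5e 8d
query mem[0x0f]=0x5e, mem[0x19]=0xbc, mem[0x04]=0xb8, mem[0x18]=0x90

MEM[0x0f,0x19,0x04,0x18] = 5e bc b8 90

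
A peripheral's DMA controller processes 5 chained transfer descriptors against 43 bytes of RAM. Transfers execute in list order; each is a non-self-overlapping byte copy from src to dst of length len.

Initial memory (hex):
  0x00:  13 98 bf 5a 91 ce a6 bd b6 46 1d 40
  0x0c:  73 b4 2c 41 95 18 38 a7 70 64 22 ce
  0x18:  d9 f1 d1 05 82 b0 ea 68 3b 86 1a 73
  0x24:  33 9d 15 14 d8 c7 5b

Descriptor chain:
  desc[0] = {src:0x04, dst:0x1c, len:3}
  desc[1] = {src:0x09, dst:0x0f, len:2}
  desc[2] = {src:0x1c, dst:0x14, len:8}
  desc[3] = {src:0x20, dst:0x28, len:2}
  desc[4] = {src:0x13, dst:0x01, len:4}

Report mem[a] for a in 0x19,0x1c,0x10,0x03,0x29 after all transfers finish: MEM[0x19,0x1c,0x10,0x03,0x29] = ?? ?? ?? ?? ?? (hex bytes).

MEM[0x19,0x1c,0x10,0x03,0x29] = 86 91 1d ce 86

[0] 0x04->0x1c len=3 : 91 ce a6
[1] 0x09->0x0f len=2 : 46 1d
[2] 0x1c->0x14 len=8 : 91 ce a6 68 3b 86 1a 73
[3] 0x20->0x28 len=2 : 3b 86
[4] 0x13->0x01 len=4 : a7 91 ce a6
query mem[0x19]=0x86, mem[0x1c]=0x91, mem[0x10]=0x1d, mem[0x03]=0xce, mem[0x29]=0x86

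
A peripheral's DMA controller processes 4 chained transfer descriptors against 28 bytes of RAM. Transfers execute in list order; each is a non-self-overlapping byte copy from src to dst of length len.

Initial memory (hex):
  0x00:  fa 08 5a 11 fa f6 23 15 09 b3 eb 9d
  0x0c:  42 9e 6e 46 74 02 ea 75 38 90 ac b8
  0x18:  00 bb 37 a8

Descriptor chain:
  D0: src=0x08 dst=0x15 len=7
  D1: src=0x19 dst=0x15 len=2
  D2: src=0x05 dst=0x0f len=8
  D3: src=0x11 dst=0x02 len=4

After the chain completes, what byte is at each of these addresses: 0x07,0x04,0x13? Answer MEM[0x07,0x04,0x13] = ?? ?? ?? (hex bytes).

MEM[0x07,0x04,0x13] = 15 b3 b3

#0 dst[0x15+7] := {0x09,0xb3,0xeb,0x9d,0x42,0x9e,0x6e}
#1 dst[0x15+2] := {0x42,0x9e}
#2 dst[0x0f+8] := {0xf6,0x23,0x15,0x09,0xb3,0xeb,0x9d,0x42}
#3 dst[0x02+4] := {0x15,0x09,0xb3,0xeb}
query mem[0x07]=0x15, mem[0x04]=0xb3, mem[0x13]=0xb3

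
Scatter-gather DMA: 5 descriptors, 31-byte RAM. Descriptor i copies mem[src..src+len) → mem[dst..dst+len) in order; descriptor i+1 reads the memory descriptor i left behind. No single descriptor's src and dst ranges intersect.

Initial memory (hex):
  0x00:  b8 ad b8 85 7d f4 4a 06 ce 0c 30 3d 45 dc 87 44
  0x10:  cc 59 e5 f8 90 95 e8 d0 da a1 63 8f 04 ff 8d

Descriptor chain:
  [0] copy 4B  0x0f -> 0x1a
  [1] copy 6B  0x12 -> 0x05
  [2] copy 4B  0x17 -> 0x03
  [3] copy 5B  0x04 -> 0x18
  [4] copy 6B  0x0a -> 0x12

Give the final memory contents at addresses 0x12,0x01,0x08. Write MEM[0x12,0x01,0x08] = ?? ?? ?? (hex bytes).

  after D0: wrote 4B at 0x1a = 44cc59e5
  after D1: wrote 6B at 0x05 = e5f89095e8d0
  after D2: wrote 4B at 0x03 = d0daa144
  after D3: wrote 5B at 0x18 = daa1449095
  after D4: wrote 6B at 0x12 = d03d45dc8744
query mem[0x12]=0xd0, mem[0x01]=0xad, mem[0x08]=0x95

MEM[0x12,0x01,0x08] = d0 ad 95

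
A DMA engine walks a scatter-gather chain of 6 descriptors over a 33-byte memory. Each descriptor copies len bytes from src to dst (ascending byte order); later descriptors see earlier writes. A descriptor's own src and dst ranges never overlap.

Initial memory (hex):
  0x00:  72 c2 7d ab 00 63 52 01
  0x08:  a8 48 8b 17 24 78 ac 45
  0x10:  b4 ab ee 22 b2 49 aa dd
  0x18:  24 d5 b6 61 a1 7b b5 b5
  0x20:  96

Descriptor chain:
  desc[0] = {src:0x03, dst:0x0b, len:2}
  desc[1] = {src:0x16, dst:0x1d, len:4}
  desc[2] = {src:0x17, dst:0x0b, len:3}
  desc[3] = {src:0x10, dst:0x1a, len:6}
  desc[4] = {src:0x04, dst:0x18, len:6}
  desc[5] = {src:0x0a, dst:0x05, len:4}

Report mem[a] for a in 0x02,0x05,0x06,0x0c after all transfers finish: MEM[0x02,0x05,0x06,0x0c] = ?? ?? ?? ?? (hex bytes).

MEM[0x02,0x05,0x06,0x0c] = 7d 8b dd 24

D0: mem[0x0b..0x0c] <- [ab 00]
D1: mem[0x1d..0x20] <- [aa dd 24 d5]
D2: mem[0x0b..0x0d] <- [dd 24 d5]
D3: mem[0x1a..0x1f] <- [b4 ab ee 22 b2 49]
D4: mem[0x18..0x1d] <- [00 63 52 01 a8 48]
D5: mem[0x05..0x08] <- [8b dd 24 d5]
query mem[0x02]=0x7d, mem[0x05]=0x8b, mem[0x06]=0xdd, mem[0x0c]=0x24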